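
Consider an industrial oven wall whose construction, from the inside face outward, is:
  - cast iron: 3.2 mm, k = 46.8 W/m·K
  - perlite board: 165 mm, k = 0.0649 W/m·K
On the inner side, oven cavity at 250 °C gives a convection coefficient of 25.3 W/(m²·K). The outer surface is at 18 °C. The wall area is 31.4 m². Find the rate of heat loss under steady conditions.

Model the wall as resistances in series:
R_inner film = 1/(h_i·A) = 1/(25.3×31.4) = 0.001259 K/W
R_cast iron = L/(kA) = 0.0032/(46.8×31.4) = 2.178×10^-6 K/W
R_perlite board = L/(kA) = 0.165/(0.0649×31.4) = 0.08097 K/W
R_total = 0.08223 K/W
Q = ΔT / R_total = 232 / 0.08223

Q ≈ 2820 W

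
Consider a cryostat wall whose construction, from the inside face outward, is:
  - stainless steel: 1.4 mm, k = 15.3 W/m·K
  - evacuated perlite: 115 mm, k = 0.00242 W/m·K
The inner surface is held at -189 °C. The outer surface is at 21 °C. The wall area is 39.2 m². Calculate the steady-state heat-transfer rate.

Treating each layer as a thermal resistance in series:
R_stainless steel = L/(kA) = 0.0014/(15.3×39.2) = 2.334×10^-6 K/W
R_evacuated perlite = L/(kA) = 0.115/(0.00242×39.2) = 1.212 K/W
R_total = 1.212 K/W
Q = ΔT / R_total = 210 / 1.212

Q ≈ 173 W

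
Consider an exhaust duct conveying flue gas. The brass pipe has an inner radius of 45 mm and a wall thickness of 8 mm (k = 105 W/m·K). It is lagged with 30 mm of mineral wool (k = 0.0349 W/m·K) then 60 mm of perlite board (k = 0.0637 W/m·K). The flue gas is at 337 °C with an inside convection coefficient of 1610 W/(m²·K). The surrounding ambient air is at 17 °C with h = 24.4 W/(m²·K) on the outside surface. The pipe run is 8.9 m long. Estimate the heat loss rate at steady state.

Per-layer cylindrical resistances, series-summed:
R_inner film = 1/(h_i·2πr₁L) = 1/(1610×2π×0.045×8.9) = 2.468×10^-4 K/W
R_brass pipe wall = ln(53/45)/(2π×105×8.9) = 2.787×10^-5 K/W
R_mineral wool = ln(83/53)/(2π×0.0349×8.9) = 0.2298 K/W
R_perlite board = ln(143/83)/(2π×0.0637×8.9) = 0.1527 K/W
R_outer film = 1/(h_o·2πr_oL) = 1/(24.4×2π×0.143×8.9) = 0.005125 K/W
R_total = 0.388 K/W
Q = ΔT/R_total = 320/0.388

Q ≈ 825 W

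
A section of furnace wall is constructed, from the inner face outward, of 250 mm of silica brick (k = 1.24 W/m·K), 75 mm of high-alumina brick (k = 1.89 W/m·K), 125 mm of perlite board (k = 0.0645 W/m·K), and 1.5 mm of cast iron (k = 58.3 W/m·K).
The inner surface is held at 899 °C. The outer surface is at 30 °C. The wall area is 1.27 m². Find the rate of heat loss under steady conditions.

Q ≈ 506 W

Model the wall as resistances in series:
R_silica brick = L/(kA) = 0.25/(1.24×1.27) = 0.1588 K/W
R_high-alumina brick = L/(kA) = 0.075/(1.89×1.27) = 0.03125 K/W
R_perlite board = L/(kA) = 0.125/(0.0645×1.27) = 1.526 K/W
R_cast iron = L/(kA) = 0.0015/(58.3×1.27) = 2.026×10^-5 K/W
R_total = 1.716 K/W
Q = ΔT / R_total = 869 / 1.716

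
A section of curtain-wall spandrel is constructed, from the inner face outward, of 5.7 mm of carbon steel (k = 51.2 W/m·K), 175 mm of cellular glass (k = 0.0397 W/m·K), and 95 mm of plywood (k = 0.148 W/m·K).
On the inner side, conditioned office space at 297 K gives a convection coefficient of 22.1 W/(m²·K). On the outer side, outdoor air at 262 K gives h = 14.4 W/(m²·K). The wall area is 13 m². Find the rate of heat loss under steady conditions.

Series thermal resistances:
R_inner film = 1/(h_i·A) = 1/(22.1×13) = 0.003481 K/W
R_carbon steel = L/(kA) = 0.0057/(51.2×13) = 8.564×10^-6 K/W
R_cellular glass = L/(kA) = 0.175/(0.0397×13) = 0.3391 K/W
R_plywood = L/(kA) = 0.095/(0.148×13) = 0.04938 K/W
R_outer film = 1/(h_o·A) = 1/(14.4×13) = 0.005342 K/W
R_total = 0.3973 K/W
Q = ΔT / R_total = 35 / 0.3973

Q ≈ 88.1 W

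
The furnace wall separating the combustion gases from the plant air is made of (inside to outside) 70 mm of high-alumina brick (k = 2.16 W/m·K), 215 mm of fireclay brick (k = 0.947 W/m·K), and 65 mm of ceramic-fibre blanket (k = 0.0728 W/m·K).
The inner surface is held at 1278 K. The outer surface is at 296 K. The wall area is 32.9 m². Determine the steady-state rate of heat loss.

Q ≈ 28000 W

Treating each layer as a thermal resistance in series:
R_high-alumina brick = L/(kA) = 0.07/(2.16×32.9) = 9.85×10^-4 K/W
R_fireclay brick = L/(kA) = 0.215/(0.947×32.9) = 0.006901 K/W
R_ceramic-fibre blanket = L/(kA) = 0.065/(0.0728×32.9) = 0.02714 K/W
R_total = 0.03502 K/W
Q = ΔT / R_total = 982 / 0.03502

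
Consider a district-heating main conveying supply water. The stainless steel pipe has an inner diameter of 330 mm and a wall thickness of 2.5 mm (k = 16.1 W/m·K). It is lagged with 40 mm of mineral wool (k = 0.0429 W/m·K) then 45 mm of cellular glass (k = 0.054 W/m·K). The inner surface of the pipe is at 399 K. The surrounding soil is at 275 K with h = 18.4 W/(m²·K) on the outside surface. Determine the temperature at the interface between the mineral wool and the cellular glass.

T ≈ 329 K

Treating each annulus and film as a series resistance:
R_stainless steel pipe wall = ln(167.5/165)/(2π×16.1×1) = 1.487×10^-4 K/W
R_mineral wool = ln(207.5/167.5)/(2π×0.0429×1) = 0.7945 K/W
R_cellular glass = ln(252.5/207.5)/(2π×0.054×1) = 0.5785 K/W
R_outer film = 1/(h_o·2πr_oL) = 1/(18.4×2π×0.2525×1) = 0.03426 K/W
R_total = 1.407 K/W
Q = ΔT/R_total = 124/1.407
Q = 88.1 W/m
T_interface = T_inner − Q·ΣR(inner→interface) = 399 − 88.1×0.7946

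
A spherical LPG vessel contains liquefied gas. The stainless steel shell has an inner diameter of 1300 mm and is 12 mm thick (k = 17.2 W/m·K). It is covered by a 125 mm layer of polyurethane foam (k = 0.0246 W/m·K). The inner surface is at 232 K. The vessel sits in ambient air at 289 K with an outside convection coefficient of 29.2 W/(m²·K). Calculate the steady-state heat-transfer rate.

Q ≈ 73 W

Spherical conduction: R = (1/r_in − 1/r_out)/(4πk) per layer; series-sum.
R_stainless steel shell = (1/0.65 − 1/0.662)/(4π×17.2) = 1.29×10^-4 K/W
R_polyurethane foam = (1/0.662 − 1/0.787)/(4π×0.0246) = 0.7761 K/W
R_outer film = 1/(h·4πr_o²) = 1/(29.2×4π×0.787²) = 0.0044 K/W
R_total = 0.7807 K/W
Q = ΔT/R_total = 57/0.7807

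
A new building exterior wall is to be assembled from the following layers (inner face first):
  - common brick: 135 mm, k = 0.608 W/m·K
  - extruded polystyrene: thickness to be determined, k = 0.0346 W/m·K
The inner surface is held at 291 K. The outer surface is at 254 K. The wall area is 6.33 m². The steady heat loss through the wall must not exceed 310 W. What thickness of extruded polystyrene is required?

L ≈ 18.5 mm

Model the wall as resistances in series:
R_common brick = L/(kA) = 0.135/(0.608×6.33) = 0.03508 K/W
Sum of the known resistances R_other = 0.03508 K/W
Required total resistance R_tot = ΔT/Q_allow = 37/310 = 0.1194 K/W
R_extruded polystyrene = R_tot − R_other = 0.08428 K/W
L = R·k·A = 0.08428×0.0346×6.33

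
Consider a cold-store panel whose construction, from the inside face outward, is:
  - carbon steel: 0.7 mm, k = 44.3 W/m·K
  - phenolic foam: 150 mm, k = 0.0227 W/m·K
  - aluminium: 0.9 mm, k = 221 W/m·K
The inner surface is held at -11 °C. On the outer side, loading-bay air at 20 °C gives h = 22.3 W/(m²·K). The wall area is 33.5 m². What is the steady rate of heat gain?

Thermal resistances in series:
R_carbon steel = L/(kA) = 0.0007/(44.3×33.5) = 4.717×10^-7 K/W
R_phenolic foam = L/(kA) = 0.15/(0.0227×33.5) = 0.1973 K/W
R_aluminium = L/(kA) = 0.0009/(221×33.5) = 1.216×10^-7 K/W
R_outer film = 1/(h_o·A) = 1/(22.3×33.5) = 0.001339 K/W
R_total = 0.1986 K/W
Q = ΔT / R_total = 31 / 0.1986

Q ≈ 156 W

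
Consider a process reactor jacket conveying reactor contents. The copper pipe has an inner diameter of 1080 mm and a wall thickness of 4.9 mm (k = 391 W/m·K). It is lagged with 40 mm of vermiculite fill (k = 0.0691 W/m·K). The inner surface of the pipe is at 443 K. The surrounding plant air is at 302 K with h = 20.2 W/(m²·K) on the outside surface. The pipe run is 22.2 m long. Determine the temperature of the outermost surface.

T ≈ 313 K

Radial resistances (cylindrical: R_cond = ln(r_o/r_i)/(2πkL), R_conv = 1/(h·2πrL)):
R_copper pipe wall = ln(544.9/540)/(2π×391×22.2) = 1.656×10^-7 K/W
R_vermiculite fill = ln(584.9/544.9)/(2π×0.0691×22.2) = 0.00735 K/W
R_outer film = 1/(h_o·2πr_oL) = 1/(20.2×2π×0.5849×22.2) = 6.068×10^-4 K/W
R_total = 0.007956 K/W
Q = ΔT/R_total = 141/0.007956
Q = 17700 W
T_interface = T_inner − Q·ΣR(inner→interface) = 443 − 17700×0.00735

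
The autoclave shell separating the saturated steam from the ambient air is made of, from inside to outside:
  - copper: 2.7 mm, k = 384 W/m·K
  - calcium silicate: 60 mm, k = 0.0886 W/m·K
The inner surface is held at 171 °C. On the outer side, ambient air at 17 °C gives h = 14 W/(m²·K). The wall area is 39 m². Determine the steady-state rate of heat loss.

Series thermal resistances:
R_copper = L/(kA) = 0.0027/(384×39) = 1.803×10^-7 K/W
R_calcium silicate = L/(kA) = 0.06/(0.0886×39) = 0.01736 K/W
R_outer film = 1/(h_o·A) = 1/(14×39) = 0.001832 K/W
R_total = 0.0192 K/W
Q = ΔT / R_total = 154 / 0.0192

Q ≈ 8020 W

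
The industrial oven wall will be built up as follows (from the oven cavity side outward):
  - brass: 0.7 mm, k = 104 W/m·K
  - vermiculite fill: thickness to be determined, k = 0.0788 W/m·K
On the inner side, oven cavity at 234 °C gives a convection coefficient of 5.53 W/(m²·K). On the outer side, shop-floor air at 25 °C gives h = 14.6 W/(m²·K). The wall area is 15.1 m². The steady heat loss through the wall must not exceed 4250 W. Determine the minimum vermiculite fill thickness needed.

L ≈ 38.9 mm

Treating each layer as a thermal resistance in series:
R_inner film = 1/(h_i·A) = 1/(5.53×15.1) = 0.01198 K/W
R_brass = L/(kA) = 0.0007/(104×15.1) = 4.457×10^-7 K/W
R_outer film = 1/(h_o·A) = 1/(14.6×15.1) = 0.004536 K/W
Sum of the known resistances R_other = 0.01651 K/W
Required total resistance R_tot = ΔT/Q_allow = 209/4250 = 0.04918 K/W
R_vermiculite fill = R_tot − R_other = 0.03266 K/W
L = R·k·A = 0.03266×0.0788×15.1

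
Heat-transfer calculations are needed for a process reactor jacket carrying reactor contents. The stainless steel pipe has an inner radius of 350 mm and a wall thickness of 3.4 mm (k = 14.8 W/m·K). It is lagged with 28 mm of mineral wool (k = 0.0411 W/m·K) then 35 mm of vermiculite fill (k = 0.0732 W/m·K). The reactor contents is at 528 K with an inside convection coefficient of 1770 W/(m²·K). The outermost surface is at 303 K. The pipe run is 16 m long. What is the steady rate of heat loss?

Per-layer cylindrical resistances, series-summed:
R_inner film = 1/(h_i·2πr₁L) = 1/(1770×2π×0.35×16) = 1.606×10^-5 K/W
R_stainless steel pipe wall = ln(353.4/350)/(2π×14.8×16) = 6.498×10^-6 K/W
R_mineral wool = ln(381.4/353.4)/(2π×0.0411×16) = 0.01845 K/W
R_vermiculite fill = ln(416.4/381.4)/(2π×0.0732×16) = 0.01193 K/W
R_total = 0.03041 K/W
Q = ΔT/R_total = 225/0.03041

Q ≈ 7400 W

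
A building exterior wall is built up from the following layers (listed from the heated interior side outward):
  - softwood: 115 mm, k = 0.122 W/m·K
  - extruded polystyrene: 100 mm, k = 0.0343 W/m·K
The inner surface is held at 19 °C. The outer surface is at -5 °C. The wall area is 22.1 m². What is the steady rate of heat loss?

Q ≈ 137 W

Series thermal resistances:
R_softwood = L/(kA) = 0.115/(0.122×22.1) = 0.04265 K/W
R_extruded polystyrene = L/(kA) = 0.1/(0.0343×22.1) = 0.1319 K/W
R_total = 0.1746 K/W
Q = ΔT / R_total = 24 / 0.1746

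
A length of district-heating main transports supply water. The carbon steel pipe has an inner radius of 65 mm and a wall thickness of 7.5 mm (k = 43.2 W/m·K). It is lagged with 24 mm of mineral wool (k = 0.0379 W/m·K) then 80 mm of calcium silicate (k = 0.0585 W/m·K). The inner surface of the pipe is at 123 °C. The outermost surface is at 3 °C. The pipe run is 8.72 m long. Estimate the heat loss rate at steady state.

Radial resistances (cylindrical: R_cond = ln(r_o/r_i)/(2πkL), R_conv = 1/(h·2πrL)):
R_carbon steel pipe wall = ln(72.5/65)/(2π×43.2×8.72) = 4.614×10^-5 K/W
R_mineral wool = ln(96.5/72.5)/(2π×0.0379×8.72) = 0.1377 K/W
R_calcium silicate = ln(176.5/96.5)/(2π×0.0585×8.72) = 0.1884 K/W
R_total = 0.3261 K/W
Q = ΔT/R_total = 120/0.3261

Q ≈ 368 W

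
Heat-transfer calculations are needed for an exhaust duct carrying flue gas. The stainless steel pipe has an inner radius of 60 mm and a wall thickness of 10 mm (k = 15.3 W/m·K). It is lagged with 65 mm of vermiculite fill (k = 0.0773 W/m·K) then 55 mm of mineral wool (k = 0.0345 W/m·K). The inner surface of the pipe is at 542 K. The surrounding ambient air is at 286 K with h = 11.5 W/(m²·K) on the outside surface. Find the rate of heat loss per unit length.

q′ ≈ 85.2 W/m

Radial resistances (cylindrical: R_cond = ln(r_o/r_i)/(2πkL), R_conv = 1/(h·2πrL)):
R_stainless steel pipe wall = ln(70/60)/(2π×15.3×1) = 0.001604 K/W
R_vermiculite fill = ln(135/70)/(2π×0.0773×1) = 1.352 K/W
R_mineral wool = ln(190/135)/(2π×0.0345×1) = 1.577 K/W
R_outer film = 1/(h_o·2πr_oL) = 1/(11.5×2π×0.19×1) = 0.07284 K/W
R_total = 3.003 K/W
Q = ΔT/R_total = 256/3.003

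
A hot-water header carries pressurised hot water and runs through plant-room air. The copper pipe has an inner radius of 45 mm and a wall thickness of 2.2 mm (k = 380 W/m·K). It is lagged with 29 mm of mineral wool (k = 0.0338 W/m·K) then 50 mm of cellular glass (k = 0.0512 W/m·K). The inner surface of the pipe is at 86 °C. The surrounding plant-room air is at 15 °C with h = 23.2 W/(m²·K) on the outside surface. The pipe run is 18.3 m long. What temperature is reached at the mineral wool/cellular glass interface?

Per-layer cylindrical resistances, series-summed:
R_copper pipe wall = ln(47.2/45)/(2π×380×18.3) = 1.092×10^-6 K/W
R_mineral wool = ln(76.2/47.2)/(2π×0.0338×18.3) = 0.1232 K/W
R_cellular glass = ln(126.2/76.2)/(2π×0.0512×18.3) = 0.0857 K/W
R_outer film = 1/(h_o·2πr_oL) = 1/(23.2×2π×0.1262×18.3) = 0.00297 K/W
R_total = 0.2119 K/W
Q = ΔT/R_total = 71/0.2119
Q = 335 W
T_interface = T_inner − Q·ΣR(inner→interface) = 86 − 335×0.1232

T ≈ 44.7 °C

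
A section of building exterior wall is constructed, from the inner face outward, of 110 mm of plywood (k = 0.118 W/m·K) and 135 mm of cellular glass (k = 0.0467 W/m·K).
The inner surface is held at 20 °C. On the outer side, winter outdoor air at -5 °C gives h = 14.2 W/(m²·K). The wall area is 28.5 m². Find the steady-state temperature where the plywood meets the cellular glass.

T ≈ 14 °C

Thermal resistances in series:
R_plywood = L/(kA) = 0.11/(0.118×28.5) = 0.03271 K/W
R_cellular glass = L/(kA) = 0.135/(0.0467×28.5) = 0.1014 K/W
R_outer film = 1/(h_o·A) = 1/(14.2×28.5) = 0.002471 K/W
R_total = 0.1366 K/W;  Q = ΔT/R_total = 25/0.1366 = 183 W
T_interface = T_inner − Q·ΣR(inner→interface) = 20 − 183×0.03271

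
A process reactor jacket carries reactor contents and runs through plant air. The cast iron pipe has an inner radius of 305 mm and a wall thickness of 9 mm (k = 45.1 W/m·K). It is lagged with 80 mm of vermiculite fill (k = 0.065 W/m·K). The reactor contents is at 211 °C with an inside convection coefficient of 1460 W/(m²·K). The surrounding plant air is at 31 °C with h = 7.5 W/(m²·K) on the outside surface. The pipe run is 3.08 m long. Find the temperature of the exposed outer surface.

For a radial system each layer contributes R = ln(r_out/r_in)/(2πkL); films add R = 1/(hA).
R_inner film = 1/(h_i·2πr₁L) = 1/(1460×2π×0.305×3.08) = 1.16×10^-4 K/W
R_cast iron pipe wall = ln(314/305)/(2π×45.1×3.08) = 3.332×10^-5 K/W
R_vermiculite fill = ln(394/314)/(2π×0.065×3.08) = 0.1804 K/W
R_outer film = 1/(h_o·2πr_oL) = 1/(7.5×2π×0.394×3.08) = 0.01749 K/W
R_total = 0.1981 K/W
Q = ΔT/R_total = 180/0.1981
Q = 909 W
T_interface = T_inner − Q·ΣR(inner→interface) = 211 − 909×0.1806

T ≈ 46.9 °C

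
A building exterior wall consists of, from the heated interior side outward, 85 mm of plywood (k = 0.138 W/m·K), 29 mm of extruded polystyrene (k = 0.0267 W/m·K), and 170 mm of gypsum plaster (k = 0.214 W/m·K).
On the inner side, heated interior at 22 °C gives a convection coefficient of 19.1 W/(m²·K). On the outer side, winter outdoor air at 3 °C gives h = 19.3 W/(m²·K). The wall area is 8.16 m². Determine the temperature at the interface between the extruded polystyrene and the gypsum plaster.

Using the resistance-network approach (series):
R_inner film = 1/(h_i·A) = 1/(19.1×8.16) = 0.006416 K/W
R_plywood = L/(kA) = 0.085/(0.138×8.16) = 0.07548 K/W
R_extruded polystyrene = L/(kA) = 0.029/(0.0267×8.16) = 0.1331 K/W
R_gypsum plaster = L/(kA) = 0.17/(0.214×8.16) = 0.09735 K/W
R_outer film = 1/(h_o·A) = 1/(19.3×8.16) = 0.00635 K/W
R_total = 0.3187 K/W;  Q = ΔT/R_total = 19/0.3187 = 59.62 W
T_interface = T_inner − Q·ΣR(inner→interface) = 22 − 59.6×0.215

T ≈ 9.18 °C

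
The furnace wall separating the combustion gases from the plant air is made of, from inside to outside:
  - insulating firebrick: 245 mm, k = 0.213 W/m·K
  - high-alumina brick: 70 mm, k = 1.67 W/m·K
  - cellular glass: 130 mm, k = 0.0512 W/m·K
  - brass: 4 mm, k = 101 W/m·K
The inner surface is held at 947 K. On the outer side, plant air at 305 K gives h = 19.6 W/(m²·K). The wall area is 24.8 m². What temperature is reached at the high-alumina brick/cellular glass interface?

Using the resistance-network approach (series):
R_insulating firebrick = L/(kA) = 0.245/(0.213×24.8) = 0.04638 K/W
R_high-alumina brick = L/(kA) = 0.07/(1.67×24.8) = 0.00169 K/W
R_cellular glass = L/(kA) = 0.13/(0.0512×24.8) = 0.1024 K/W
R_brass = L/(kA) = 0.004/(101×24.8) = 1.597×10^-6 K/W
R_outer film = 1/(h_o·A) = 1/(19.6×24.8) = 0.002057 K/W
R_total = 0.1525 K/W;  Q = ΔT/R_total = 642/0.1525 = 4210 W
T_interface = T_inner − Q·ΣR(inner→interface) = 947 − 4210×0.04807

T ≈ 745 K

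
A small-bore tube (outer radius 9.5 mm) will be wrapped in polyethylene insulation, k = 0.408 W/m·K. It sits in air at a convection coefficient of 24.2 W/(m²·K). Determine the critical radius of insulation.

r_cr ≈ 16.9 mm

For a cylinder r_cr = k/h = 0.408/24.2
r_cr = 16.9 mm; since the bare radius (9.5 mm) is below r_cr, adding a thin layer of insulation will *increase* heat loss.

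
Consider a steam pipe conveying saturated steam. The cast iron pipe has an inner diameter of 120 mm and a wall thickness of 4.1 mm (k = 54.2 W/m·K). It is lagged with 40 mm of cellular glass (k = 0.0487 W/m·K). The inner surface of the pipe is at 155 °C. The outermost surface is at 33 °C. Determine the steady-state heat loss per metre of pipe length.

Cylindrical conduction, so R = ln(r₂/r₁)/(2πkL) per layer, in series:
R_cast iron pipe wall = ln(64.1/60)/(2π×54.2×1) = 1.941×10^-4 K/W
R_cellular glass = ln(104.1/64.1)/(2π×0.0487×1) = 1.585 K/W
R_total = 1.585 K/W
Q = ΔT/R_total = 122/1.585

q′ ≈ 77 W/m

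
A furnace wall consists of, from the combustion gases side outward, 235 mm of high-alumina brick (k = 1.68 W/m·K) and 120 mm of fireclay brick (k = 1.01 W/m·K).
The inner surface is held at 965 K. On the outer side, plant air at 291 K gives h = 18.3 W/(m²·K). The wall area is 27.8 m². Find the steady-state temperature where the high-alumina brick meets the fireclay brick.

Treating each layer as a thermal resistance in series:
R_high-alumina brick = L/(kA) = 0.235/(1.68×27.8) = 0.005032 K/W
R_fireclay brick = L/(kA) = 0.12/(1.01×27.8) = 0.004274 K/W
R_outer film = 1/(h_o·A) = 1/(18.3×27.8) = 0.001966 K/W
R_total = 0.01127 K/W;  Q = ΔT/R_total = 674/0.01127 = 59800 W
T_interface = T_inner − Q·ΣR(inner→interface) = 965 − 59800×0.005032

T ≈ 664 K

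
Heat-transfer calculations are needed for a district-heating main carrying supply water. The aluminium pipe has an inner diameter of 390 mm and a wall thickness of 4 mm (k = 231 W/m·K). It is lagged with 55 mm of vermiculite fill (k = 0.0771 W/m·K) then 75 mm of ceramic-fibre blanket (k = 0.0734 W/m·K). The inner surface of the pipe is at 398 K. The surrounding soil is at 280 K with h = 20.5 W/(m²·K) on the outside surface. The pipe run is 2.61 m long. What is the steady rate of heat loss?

Per-layer cylindrical resistances, series-summed:
R_aluminium pipe wall = ln(199/195)/(2π×231×2.61) = 5.36×10^-6 K/W
R_vermiculite fill = ln(254/199)/(2π×0.0771×2.61) = 0.193 K/W
R_ceramic-fibre blanket = ln(329/254)/(2π×0.0734×2.61) = 0.2149 K/W
R_outer film = 1/(h_o·2πr_oL) = 1/(20.5×2π×0.329×2.61) = 0.009041 K/W
R_total = 0.417 K/W
Q = ΔT/R_total = 118/0.417

Q ≈ 283 W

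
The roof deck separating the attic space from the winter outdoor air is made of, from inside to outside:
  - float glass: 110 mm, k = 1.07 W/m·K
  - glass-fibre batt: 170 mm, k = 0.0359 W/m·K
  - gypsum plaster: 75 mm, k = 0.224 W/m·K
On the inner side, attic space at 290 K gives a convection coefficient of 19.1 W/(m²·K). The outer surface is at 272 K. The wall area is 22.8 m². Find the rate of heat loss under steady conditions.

Q ≈ 78.5 W

Model the wall as resistances in series:
R_inner film = 1/(h_i·A) = 1/(19.1×22.8) = 0.002296 K/W
R_float glass = L/(kA) = 0.11/(1.07×22.8) = 0.004509 K/W
R_glass-fibre batt = L/(kA) = 0.17/(0.0359×22.8) = 0.2077 K/W
R_gypsum plaster = L/(kA) = 0.075/(0.224×22.8) = 0.01469 K/W
R_total = 0.2292 K/W
Q = ΔT / R_total = 18 / 0.2292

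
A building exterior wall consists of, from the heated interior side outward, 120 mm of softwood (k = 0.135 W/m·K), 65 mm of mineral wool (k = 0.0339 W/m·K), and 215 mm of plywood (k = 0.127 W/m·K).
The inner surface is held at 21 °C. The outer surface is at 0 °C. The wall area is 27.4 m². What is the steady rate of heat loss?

Q ≈ 128 W

Treating each layer as a thermal resistance in series:
R_softwood = L/(kA) = 0.12/(0.135×27.4) = 0.03244 K/W
R_mineral wool = L/(kA) = 0.065/(0.0339×27.4) = 0.06998 K/W
R_plywood = L/(kA) = 0.215/(0.127×27.4) = 0.06179 K/W
R_total = 0.1642 K/W
Q = ΔT / R_total = 21 / 0.1642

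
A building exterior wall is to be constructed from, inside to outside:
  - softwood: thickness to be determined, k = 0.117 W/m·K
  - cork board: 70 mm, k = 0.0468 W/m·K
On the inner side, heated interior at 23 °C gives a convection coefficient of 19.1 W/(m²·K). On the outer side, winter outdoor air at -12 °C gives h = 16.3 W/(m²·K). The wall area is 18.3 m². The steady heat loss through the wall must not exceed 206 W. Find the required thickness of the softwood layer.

Model the wall as resistances in series:
R_inner film = 1/(h_i·A) = 1/(19.1×18.3) = 0.002861 K/W
R_cork board = L/(kA) = 0.07/(0.0468×18.3) = 0.08173 K/W
R_outer film = 1/(h_o·A) = 1/(16.3×18.3) = 0.003352 K/W
Sum of the known resistances R_other = 0.08795 K/W
Required total resistance R_tot = ΔT/Q_allow = 35/206 = 0.1699 K/W
R_softwood = R_tot − R_other = 0.08196 K/W
L = R·k·A = 0.08196×0.117×18.3

L ≈ 175 mm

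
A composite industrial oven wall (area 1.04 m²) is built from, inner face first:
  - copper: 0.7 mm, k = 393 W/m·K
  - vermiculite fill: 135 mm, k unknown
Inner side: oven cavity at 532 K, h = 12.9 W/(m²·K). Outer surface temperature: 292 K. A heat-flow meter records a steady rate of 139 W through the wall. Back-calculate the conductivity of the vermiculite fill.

Using the resistance-network approach (series):
R_inner film = 1/(h_i·A) = 1/(12.9×1.04) = 0.07454 K/W
R_copper = L/(kA) = 0.0007/(393×1.04) = 1.713×10^-6 K/W
Sum of known resistances R_other = 0.07454 K/W
Total R = ΔT/Q = 240/139 = 1.727 K/W
R_vermiculite fill = R_total − R_other = 1.652 K/W
k = L/(R·A) = 0.135/(1.652×1.04)

k ≈ 0.0786 W/(m·K)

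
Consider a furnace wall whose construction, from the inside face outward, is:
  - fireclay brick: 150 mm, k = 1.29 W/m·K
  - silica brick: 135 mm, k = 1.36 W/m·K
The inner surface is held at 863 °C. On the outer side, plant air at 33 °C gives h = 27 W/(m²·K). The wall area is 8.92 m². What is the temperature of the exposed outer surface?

Using the resistance-network approach (series):
R_fireclay brick = L/(kA) = 0.15/(1.29×8.92) = 0.01304 K/W
R_silica brick = L/(kA) = 0.135/(1.36×8.92) = 0.01113 K/W
R_outer film = 1/(h_o·A) = 1/(27×8.92) = 0.004152 K/W
R_total = 0.02832 K/W;  Q = ΔT/R_total = 830/0.02832 = 29310 W
T_interface = T_inner − Q·ΣR(inner→interface) = 863 − 29300×0.02416

T ≈ 155 °C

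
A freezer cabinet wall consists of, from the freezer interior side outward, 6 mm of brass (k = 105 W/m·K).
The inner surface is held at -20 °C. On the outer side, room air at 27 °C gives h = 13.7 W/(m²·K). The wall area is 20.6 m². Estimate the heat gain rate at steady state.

Q ≈ 13300 W

Treating each layer as a thermal resistance in series:
R_brass = L/(kA) = 0.006/(105×20.6) = 2.774×10^-6 K/W
R_outer film = 1/(h_o·A) = 1/(13.7×20.6) = 0.003543 K/W
R_total = 0.003546 K/W
Q = ΔT / R_total = 47 / 0.003546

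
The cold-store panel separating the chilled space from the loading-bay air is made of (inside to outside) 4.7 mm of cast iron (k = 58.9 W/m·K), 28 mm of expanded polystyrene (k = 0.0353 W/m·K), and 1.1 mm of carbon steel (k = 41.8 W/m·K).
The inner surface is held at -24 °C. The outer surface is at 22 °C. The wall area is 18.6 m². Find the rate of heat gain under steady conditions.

Model the wall as resistances in series:
R_cast iron = L/(kA) = 0.0047/(58.9×18.6) = 4.29×10^-6 K/W
R_expanded polystyrene = L/(kA) = 0.028/(0.0353×18.6) = 0.04265 K/W
R_carbon steel = L/(kA) = 0.0011/(41.8×18.6) = 1.415×10^-6 K/W
R_total = 0.04265 K/W
Q = ΔT / R_total = 46 / 0.04265

Q ≈ 1080 W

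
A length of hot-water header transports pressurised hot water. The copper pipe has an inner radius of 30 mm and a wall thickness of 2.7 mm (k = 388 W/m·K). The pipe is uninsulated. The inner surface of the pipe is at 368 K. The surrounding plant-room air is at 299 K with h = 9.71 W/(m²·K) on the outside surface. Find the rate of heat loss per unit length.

q′ ≈ 138 W/m

Per-layer cylindrical resistances, series-summed:
R_copper pipe wall = ln(32.7/30)/(2π×388×1) = 3.535×10^-5 K/W
R_outer film = 1/(h_o·2πr_oL) = 1/(9.71×2π×0.0327×1) = 0.5012 K/W
R_total = 0.5013 K/W
Q = ΔT/R_total = 69/0.5013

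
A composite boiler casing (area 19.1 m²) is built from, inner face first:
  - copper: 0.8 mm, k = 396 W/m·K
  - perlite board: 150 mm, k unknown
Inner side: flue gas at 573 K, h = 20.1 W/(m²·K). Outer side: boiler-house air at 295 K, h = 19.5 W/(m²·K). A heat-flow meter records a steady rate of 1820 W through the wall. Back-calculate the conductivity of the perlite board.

k ≈ 0.0533 W/(m·K)

Thermal resistances in series:
R_inner film = 1/(h_i·A) = 1/(20.1×19.1) = 0.002605 K/W
R_copper = L/(kA) = 0.0008/(396×19.1) = 1.058×10^-7 K/W
R_outer film = 1/(h_o·A) = 1/(19.5×19.1) = 0.002685 K/W
Sum of known resistances R_other = 0.00529 K/W
Total R = ΔT/Q = 278/1820 = 0.1527 K/W
R_perlite board = R_total − R_other = 0.1475 K/W
k = L/(R·A) = 0.15/(0.1475×19.1)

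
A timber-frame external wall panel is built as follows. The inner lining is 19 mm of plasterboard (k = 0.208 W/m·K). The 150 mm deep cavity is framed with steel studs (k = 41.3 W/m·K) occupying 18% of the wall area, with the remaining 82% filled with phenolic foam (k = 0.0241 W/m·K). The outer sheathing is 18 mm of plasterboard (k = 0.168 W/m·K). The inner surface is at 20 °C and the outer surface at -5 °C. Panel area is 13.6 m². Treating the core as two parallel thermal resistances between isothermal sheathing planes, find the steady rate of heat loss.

Sheathing layers in series; stud and cavity paths in parallel between them.
R_inner = 0.019/(0.208×13.6) = 0.006717 K/W
R_stud  = 0.15/(41.3×0.18×13.6) = 0.001484 K/W
R_cav   = 0.15/(0.0241×0.82×13.6) = 0.5581 K/W
1/R_core = 1/R_stud + 1/R_cav → R_core = 0.00148 K/W
R_outer = 0.018/(0.168×13.6) = 0.007878 K/W
R_total = 0.01607 K/W
Q = ΔT/R_total = 25/0.01607

Q ≈ 1560 W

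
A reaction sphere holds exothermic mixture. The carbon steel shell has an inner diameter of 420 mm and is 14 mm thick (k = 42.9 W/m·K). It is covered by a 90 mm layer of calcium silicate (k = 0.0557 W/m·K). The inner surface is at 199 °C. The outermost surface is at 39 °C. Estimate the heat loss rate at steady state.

Each spherical layer contributes R = (1/r_i − 1/r_o)/(4πk):
R_carbon steel shell = (1/0.21 − 1/0.224)/(4π×42.9) = 5.521×10^-4 K/W
R_calcium silicate = (1/0.224 − 1/0.314)/(4π×0.0557) = 1.828 K/W
R_total = 1.829 K/W
Q = ΔT/R_total = 160/1.829

Q ≈ 87.5 W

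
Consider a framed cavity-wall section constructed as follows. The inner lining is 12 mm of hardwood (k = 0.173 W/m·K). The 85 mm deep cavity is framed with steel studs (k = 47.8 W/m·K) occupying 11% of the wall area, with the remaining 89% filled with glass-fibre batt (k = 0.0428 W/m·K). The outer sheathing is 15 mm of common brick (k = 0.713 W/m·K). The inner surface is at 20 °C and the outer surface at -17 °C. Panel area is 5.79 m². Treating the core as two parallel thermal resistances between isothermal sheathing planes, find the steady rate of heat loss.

Q ≈ 2010 W

Sheathing layers in series; stud and cavity paths in parallel between them.
R_inner = 0.012/(0.173×5.79) = 0.01198 K/W
R_stud  = 0.085/(47.8×0.11×5.79) = 0.002792 K/W
R_cav   = 0.085/(0.0428×0.89×5.79) = 0.3854 K/W
1/R_core = 1/R_stud + 1/R_cav → R_core = 0.002772 K/W
R_outer = 0.015/(0.713×5.79) = 0.003633 K/W
R_total = 0.01839 K/W
Q = ΔT/R_total = 37/0.01839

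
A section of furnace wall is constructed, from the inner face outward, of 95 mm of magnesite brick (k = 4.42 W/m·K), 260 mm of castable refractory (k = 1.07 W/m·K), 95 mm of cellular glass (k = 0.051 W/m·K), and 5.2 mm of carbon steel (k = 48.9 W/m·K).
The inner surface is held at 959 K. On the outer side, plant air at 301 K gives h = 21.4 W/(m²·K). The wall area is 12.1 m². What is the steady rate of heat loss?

Q ≈ 3660 W

Series thermal resistances:
R_magnesite brick = L/(kA) = 0.095/(4.42×12.1) = 0.001776 K/W
R_castable refractory = L/(kA) = 0.26/(1.07×12.1) = 0.02008 K/W
R_cellular glass = L/(kA) = 0.095/(0.051×12.1) = 0.1539 K/W
R_carbon steel = L/(kA) = 0.0052/(48.9×12.1) = 8.788×10^-6 K/W
R_outer film = 1/(h_o·A) = 1/(21.4×12.1) = 0.003862 K/W
R_total = 0.1797 K/W
Q = ΔT / R_total = 658 / 0.1797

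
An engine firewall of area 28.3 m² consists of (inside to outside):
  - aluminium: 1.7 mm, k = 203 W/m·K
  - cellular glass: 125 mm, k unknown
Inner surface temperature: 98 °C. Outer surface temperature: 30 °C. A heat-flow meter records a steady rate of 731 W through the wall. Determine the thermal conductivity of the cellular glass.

Thermal resistances in series:
R_aluminium = L/(kA) = 0.0017/(203×28.3) = 2.959×10^-7 K/W
Sum of known resistances R_other = 2.959×10^-7 K/W
Total R = ΔT/Q = 68/731 = 0.09302 K/W
R_cellular glass = R_total − R_other = 0.09302 K/W
k = L/(R·A) = 0.125/(0.09302×28.3)

k ≈ 0.0475 W/(m·K)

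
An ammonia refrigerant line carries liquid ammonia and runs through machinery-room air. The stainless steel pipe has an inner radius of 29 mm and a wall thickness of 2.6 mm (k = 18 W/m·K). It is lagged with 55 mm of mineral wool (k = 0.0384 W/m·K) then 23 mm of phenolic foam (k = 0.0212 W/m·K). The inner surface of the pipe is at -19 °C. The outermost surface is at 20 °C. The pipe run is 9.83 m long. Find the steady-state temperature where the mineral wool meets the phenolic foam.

Cylindrical conduction, so R = ln(r₂/r₁)/(2πkL) per layer, in series:
R_stainless steel pipe wall = ln(31.6/29)/(2π×18×9.83) = 7.723×10^-5 K/W
R_mineral wool = ln(86.6/31.6)/(2π×0.0384×9.83) = 0.4251 K/W
R_phenolic foam = ln(109.6/86.6)/(2π×0.0212×9.83) = 0.1799 K/W
R_total = 0.605 K/W
Q = ΔT/R_total = 39/0.605
Q = 64.5 W
T_interface = T_inner + Q·ΣR(inner→interface) = -19 + 64.5×0.4251

T ≈ 8.4 °C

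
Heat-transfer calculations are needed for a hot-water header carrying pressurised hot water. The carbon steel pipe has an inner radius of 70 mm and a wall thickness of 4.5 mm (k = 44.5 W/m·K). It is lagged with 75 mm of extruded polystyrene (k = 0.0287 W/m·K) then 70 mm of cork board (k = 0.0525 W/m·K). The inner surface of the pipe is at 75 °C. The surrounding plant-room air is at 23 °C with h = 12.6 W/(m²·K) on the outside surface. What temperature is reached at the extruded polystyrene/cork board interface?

For a radial system each layer contributes R = ln(r_out/r_in)/(2πkL); films add R = 1/(hA).
R_carbon steel pipe wall = ln(74.5/70)/(2π×44.5×1) = 2.228×10^-4 K/W
R_extruded polystyrene = ln(149.5/74.5)/(2π×0.0287×1) = 3.862 K/W
R_cork board = ln(219.5/149.5)/(2π×0.0525×1) = 1.164 K/W
R_outer film = 1/(h_o·2πr_oL) = 1/(12.6×2π×0.2195×1) = 0.05755 K/W
R_total = 5.084 K/W
Q = ΔT/R_total = 52/5.084
Q = 10.2 W/m
T_interface = T_inner − Q·ΣR(inner→interface) = 75 − 10.2×3.863

T ≈ 35.5 °C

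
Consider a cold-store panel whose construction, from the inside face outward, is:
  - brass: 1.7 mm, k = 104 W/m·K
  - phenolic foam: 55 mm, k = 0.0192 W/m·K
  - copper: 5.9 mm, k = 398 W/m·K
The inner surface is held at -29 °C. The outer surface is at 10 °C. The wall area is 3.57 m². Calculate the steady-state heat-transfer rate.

Using the resistance-network approach (series):
R_brass = L/(kA) = 0.0017/(104×3.57) = 4.579×10^-6 K/W
R_phenolic foam = L/(kA) = 0.055/(0.0192×3.57) = 0.8024 K/W
R_copper = L/(kA) = 0.0059/(398×3.57) = 4.152×10^-6 K/W
R_total = 0.8024 K/W
Q = ΔT / R_total = 39 / 0.8024

Q ≈ 48.6 W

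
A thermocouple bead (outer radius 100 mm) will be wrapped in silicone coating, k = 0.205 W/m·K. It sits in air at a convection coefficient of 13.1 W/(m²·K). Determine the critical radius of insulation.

For a sphere r_cr = 2k/h = 2×0.205/13.1
r_cr = 31.3 mm; since the bare radius (100 mm) is above r_cr, any added insulation will reduce heat loss.

r_cr ≈ 31.3 mm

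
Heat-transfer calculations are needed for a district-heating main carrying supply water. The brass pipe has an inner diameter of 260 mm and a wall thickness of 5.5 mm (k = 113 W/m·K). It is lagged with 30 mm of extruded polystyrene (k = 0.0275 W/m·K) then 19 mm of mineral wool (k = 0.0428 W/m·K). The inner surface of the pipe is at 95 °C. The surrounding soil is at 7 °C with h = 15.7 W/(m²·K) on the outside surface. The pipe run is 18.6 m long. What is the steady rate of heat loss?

For a radial system each layer contributes R = ln(r_out/r_in)/(2πkL); films add R = 1/(hA).
R_brass pipe wall = ln(135.5/130)/(2π×113×18.6) = 3.138×10^-6 K/W
R_extruded polystyrene = ln(165.5/135.5)/(2π×0.0275×18.6) = 0.06223 K/W
R_mineral wool = ln(184.5/165.5)/(2π×0.0428×18.6) = 0.02173 K/W
R_outer film = 1/(h_o·2πr_oL) = 1/(15.7×2π×0.1845×18.6) = 0.002954 K/W
R_total = 0.08691 K/W
Q = ΔT/R_total = 88/0.08691

Q ≈ 1010 W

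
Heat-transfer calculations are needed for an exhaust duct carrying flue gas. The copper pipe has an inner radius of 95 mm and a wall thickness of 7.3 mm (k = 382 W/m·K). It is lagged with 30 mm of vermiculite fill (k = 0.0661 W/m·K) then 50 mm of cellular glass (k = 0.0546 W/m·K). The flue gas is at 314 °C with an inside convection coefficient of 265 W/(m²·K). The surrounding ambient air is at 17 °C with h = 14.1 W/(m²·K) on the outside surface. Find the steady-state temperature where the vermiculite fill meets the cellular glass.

T ≈ 199 °C

Cylindrical conduction, so R = ln(r₂/r₁)/(2πkL) per layer, in series:
R_inner film = 1/(h_i·2πr₁L) = 1/(265×2π×0.095×1) = 0.006322 K/W
R_copper pipe wall = ln(102.3/95)/(2π×382×1) = 3.084×10^-5 K/W
R_vermiculite fill = ln(132.3/102.3)/(2π×0.0661×1) = 0.6192 K/W
R_cellular glass = ln(182.3/132.3)/(2π×0.0546×1) = 0.9345 K/W
R_outer film = 1/(h_o·2πr_oL) = 1/(14.1×2π×0.1823×1) = 0.06192 K/W
R_total = 1.622 K/W
Q = ΔT/R_total = 297/1.622
Q = 183 W/m
T_interface = T_inner − Q·ΣR(inner→interface) = 314 − 183×0.6255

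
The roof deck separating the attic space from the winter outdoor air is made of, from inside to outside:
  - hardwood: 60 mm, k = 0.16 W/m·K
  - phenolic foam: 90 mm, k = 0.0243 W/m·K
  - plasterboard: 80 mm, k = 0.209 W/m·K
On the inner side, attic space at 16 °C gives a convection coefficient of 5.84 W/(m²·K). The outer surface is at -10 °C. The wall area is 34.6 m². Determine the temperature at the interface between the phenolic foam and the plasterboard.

Thermal resistances in series:
R_inner film = 1/(h_i·A) = 1/(5.84×34.6) = 0.004949 K/W
R_hardwood = L/(kA) = 0.06/(0.16×34.6) = 0.01084 K/W
R_phenolic foam = L/(kA) = 0.09/(0.0243×34.6) = 0.107 K/W
R_plasterboard = L/(kA) = 0.08/(0.209×34.6) = 0.01106 K/W
R_total = 0.1339 K/W;  Q = ΔT/R_total = 26/0.1339 = 194.2 W
T_interface = T_inner − Q·ΣR(inner→interface) = 16 − 194×0.1228

T ≈ -7.85 °C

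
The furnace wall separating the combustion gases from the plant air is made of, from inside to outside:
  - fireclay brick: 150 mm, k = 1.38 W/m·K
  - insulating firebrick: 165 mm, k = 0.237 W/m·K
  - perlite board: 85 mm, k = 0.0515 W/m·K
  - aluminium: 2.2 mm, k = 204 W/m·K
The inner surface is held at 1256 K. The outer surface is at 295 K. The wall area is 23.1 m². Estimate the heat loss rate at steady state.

Q ≈ 9040 W

Series thermal resistances:
R_fireclay brick = L/(kA) = 0.15/(1.38×23.1) = 0.004705 K/W
R_insulating firebrick = L/(kA) = 0.165/(0.237×23.1) = 0.03014 K/W
R_perlite board = L/(kA) = 0.085/(0.0515×23.1) = 0.07145 K/W
R_aluminium = L/(kA) = 0.0022/(204×23.1) = 4.669×10^-7 K/W
R_total = 0.1063 K/W
Q = ΔT / R_total = 961 / 0.1063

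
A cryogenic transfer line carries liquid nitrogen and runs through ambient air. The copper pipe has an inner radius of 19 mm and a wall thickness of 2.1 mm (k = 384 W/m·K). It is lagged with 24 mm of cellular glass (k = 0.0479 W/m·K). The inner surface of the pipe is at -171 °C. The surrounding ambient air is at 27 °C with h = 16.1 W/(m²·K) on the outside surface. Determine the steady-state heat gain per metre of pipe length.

Treating each annulus and film as a series resistance:
R_copper pipe wall = ln(21.1/19)/(2π×384×1) = 4.345×10^-5 K/W
R_cellular glass = ln(45.1/21.1)/(2π×0.0479×1) = 2.524 K/W
R_outer film = 1/(h_o·2πr_oL) = 1/(16.1×2π×0.0451×1) = 0.2192 K/W
R_total = 2.743 K/W
Q = ΔT/R_total = 198/2.743

q′ ≈ 72.2 W/m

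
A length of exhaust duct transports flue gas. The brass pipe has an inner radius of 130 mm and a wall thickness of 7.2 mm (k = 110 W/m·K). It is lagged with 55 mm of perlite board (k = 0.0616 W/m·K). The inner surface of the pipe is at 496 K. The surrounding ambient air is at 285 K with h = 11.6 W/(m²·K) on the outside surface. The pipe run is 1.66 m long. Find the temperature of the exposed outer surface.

Per-layer cylindrical resistances, series-summed:
R_brass pipe wall = ln(137.2/130)/(2π×110×1.66) = 4.698×10^-5 K/W
R_perlite board = ln(192.2/137.2)/(2π×0.0616×1.66) = 0.5247 K/W
R_outer film = 1/(h_o·2πr_oL) = 1/(11.6×2π×0.1922×1.66) = 0.043 K/W
R_total = 0.5677 K/W
Q = ΔT/R_total = 211/0.5677
Q = 372 W
T_interface = T_inner − Q·ΣR(inner→interface) = 496 − 372×0.5247

T ≈ 301 K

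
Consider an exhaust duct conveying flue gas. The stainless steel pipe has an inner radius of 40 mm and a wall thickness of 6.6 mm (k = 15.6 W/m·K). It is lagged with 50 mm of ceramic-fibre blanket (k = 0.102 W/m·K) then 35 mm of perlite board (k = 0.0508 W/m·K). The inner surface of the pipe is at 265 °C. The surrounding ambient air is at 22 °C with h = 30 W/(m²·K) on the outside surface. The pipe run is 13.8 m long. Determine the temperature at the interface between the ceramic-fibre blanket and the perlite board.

For a radial system each layer contributes R = ln(r_out/r_in)/(2πkL); films add R = 1/(hA).
R_stainless steel pipe wall = ln(46.6/40)/(2π×15.6×13.8) = 1.129×10^-4 K/W
R_ceramic-fibre blanket = ln(96.6/46.6)/(2π×0.102×13.8) = 0.08242 K/W
R_perlite board = ln(131.6/96.6)/(2π×0.0508×13.8) = 0.07019 K/W
R_outer film = 1/(h_o·2πr_oL) = 1/(30×2π×0.1316×13.8) = 0.002921 K/W
R_total = 0.1557 K/W
Q = ΔT/R_total = 243/0.1557
Q = 1560 W
T_interface = T_inner − Q·ΣR(inner→interface) = 265 − 1560×0.08254

T ≈ 136 °C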